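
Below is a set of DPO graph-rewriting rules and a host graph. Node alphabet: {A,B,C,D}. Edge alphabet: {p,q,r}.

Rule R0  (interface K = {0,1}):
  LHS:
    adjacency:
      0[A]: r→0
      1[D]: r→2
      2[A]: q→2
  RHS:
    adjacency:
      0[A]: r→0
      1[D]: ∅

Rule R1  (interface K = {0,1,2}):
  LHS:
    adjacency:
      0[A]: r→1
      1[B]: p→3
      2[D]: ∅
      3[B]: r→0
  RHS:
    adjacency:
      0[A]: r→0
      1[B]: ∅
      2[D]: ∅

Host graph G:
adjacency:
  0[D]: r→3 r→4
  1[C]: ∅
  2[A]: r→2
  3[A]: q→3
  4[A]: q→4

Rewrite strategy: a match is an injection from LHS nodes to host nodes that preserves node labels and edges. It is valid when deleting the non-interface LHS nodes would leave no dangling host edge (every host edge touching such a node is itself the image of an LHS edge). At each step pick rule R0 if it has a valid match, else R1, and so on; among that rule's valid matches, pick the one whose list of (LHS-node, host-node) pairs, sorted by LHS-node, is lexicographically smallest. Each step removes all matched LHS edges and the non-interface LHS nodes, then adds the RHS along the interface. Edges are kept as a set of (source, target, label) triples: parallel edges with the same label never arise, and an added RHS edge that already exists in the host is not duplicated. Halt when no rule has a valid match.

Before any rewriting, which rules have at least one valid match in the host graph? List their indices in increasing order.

Answer: [R0]

Steps:
R0: 2 valid matches — {0↦2, 1↦0, 2↦3}, {0↦2, 1↦0, 2↦4}
R1: no valid match — LHS pattern not found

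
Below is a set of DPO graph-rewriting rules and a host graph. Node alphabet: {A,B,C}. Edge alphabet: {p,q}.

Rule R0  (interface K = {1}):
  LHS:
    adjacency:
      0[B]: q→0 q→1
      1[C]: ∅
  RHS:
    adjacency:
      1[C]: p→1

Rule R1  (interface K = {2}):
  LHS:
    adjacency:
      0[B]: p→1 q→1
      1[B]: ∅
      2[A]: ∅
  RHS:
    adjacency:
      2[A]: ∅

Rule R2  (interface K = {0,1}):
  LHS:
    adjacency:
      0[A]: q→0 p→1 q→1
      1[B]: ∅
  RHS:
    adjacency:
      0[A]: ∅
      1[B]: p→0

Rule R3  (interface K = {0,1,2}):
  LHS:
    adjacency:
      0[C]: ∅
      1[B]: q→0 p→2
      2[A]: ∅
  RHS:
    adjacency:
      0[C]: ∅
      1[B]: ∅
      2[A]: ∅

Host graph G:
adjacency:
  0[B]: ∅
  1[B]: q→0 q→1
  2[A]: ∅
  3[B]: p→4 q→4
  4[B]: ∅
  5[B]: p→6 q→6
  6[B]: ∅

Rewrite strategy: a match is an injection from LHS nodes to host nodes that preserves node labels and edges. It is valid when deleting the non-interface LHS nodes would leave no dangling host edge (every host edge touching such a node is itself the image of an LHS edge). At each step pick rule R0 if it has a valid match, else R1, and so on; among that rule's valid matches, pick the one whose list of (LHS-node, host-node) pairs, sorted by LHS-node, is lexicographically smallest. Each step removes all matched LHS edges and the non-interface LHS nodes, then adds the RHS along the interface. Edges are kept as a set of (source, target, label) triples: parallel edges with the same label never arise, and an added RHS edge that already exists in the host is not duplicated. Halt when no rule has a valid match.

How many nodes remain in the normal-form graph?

[0] host  ⇒  7 nodes, 6 edges  {1-q->0 1-q->1 3-p->4 3-q->4 5-p->6 5-q->6}
[1] R1 @ {0↦3, 1↦4, 2↦2}  ⇒  5 nodes, 4 edges  {1-q->0 1-q->1 5-p->6 5-q->6}
[2] R1 @ {0↦5, 1↦6, 2↦2}  ⇒  3 nodes, 2 edges  {1-q->0 1-q->1}
final graph: no rule applies after step 2
NF nodes: {0:B, 1:B, 2:A}

Answer: 3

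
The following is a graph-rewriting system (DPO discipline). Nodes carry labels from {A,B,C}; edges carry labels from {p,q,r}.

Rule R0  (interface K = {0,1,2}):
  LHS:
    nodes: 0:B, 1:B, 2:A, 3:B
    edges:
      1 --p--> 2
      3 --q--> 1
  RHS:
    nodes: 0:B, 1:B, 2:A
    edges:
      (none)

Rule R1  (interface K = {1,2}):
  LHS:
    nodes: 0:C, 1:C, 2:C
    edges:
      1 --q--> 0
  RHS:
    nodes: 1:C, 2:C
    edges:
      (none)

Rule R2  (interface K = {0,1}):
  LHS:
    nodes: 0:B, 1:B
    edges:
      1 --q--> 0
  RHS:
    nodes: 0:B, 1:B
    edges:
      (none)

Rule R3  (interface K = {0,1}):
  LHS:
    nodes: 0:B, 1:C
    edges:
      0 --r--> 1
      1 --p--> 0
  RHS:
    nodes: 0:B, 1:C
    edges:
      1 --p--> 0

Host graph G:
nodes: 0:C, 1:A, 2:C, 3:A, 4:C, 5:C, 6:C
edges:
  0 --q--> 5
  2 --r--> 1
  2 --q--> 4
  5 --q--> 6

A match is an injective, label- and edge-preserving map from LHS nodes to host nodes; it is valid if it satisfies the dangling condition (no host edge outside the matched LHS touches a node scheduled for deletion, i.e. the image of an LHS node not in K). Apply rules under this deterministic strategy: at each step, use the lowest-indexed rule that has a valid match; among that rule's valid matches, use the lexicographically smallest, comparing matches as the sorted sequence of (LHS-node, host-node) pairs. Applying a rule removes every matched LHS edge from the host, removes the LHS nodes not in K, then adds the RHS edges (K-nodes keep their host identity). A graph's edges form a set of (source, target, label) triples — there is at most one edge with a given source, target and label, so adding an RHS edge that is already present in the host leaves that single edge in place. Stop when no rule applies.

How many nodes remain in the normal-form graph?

start.  V:7 E:4  edges: 0-q->5 2-r->1 2-q->4 5-q->6
1. fire R1 via {0↦4, 1↦2, 2↦0}  →  V:6 E:3  edges: 0-q->5 2-r->1 5-q->6
2. fire R1 via {0↦6, 1↦5, 2↦0}  →  V:5 E:2  edges: 0-q->5 2-r->1
3. fire R1 via {0↦5, 1↦0, 2↦2}  →  V:4 E:1  edges: 2-r->1
final graph: no rule applies after step 3
NF nodes: {0:C, 1:A, 2:C, 3:A}

Answer: 4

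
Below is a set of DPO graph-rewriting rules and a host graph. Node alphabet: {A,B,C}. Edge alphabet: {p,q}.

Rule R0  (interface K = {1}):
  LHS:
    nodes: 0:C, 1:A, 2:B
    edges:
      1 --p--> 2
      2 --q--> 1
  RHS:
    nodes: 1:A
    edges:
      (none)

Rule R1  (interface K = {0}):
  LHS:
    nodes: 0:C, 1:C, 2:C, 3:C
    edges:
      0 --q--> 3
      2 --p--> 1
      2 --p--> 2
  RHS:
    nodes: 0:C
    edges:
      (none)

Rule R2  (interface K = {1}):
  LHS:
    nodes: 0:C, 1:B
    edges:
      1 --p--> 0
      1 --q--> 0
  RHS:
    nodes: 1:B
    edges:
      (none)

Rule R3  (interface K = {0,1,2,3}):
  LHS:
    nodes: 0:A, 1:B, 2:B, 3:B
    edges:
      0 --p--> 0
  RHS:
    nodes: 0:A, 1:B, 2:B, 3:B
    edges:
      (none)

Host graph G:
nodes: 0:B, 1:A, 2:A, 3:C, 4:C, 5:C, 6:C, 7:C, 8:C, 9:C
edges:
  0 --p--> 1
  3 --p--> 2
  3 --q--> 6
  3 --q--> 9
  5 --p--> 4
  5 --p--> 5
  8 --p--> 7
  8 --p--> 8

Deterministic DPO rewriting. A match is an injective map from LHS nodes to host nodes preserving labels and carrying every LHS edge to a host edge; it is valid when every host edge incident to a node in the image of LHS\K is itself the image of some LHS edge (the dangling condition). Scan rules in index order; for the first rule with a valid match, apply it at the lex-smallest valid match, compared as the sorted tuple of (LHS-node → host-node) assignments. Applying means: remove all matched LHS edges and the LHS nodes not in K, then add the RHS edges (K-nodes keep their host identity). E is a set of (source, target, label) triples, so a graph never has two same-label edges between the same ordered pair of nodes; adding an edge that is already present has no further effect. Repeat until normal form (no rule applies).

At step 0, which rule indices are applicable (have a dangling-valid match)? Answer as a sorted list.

R0: no valid match — LHS pattern not found
R1: 4 valid matches — {0↦3, 1↦4, 2↦5, 3↦6}, {0↦3, 1↦4, 2↦5, 3↦9}, {0↦3, 1↦7, 2↦8, 3↦6} (+1 more)
R2: no valid match — LHS pattern not found
R3: no valid match — LHS pattern not found

Answer: [R1]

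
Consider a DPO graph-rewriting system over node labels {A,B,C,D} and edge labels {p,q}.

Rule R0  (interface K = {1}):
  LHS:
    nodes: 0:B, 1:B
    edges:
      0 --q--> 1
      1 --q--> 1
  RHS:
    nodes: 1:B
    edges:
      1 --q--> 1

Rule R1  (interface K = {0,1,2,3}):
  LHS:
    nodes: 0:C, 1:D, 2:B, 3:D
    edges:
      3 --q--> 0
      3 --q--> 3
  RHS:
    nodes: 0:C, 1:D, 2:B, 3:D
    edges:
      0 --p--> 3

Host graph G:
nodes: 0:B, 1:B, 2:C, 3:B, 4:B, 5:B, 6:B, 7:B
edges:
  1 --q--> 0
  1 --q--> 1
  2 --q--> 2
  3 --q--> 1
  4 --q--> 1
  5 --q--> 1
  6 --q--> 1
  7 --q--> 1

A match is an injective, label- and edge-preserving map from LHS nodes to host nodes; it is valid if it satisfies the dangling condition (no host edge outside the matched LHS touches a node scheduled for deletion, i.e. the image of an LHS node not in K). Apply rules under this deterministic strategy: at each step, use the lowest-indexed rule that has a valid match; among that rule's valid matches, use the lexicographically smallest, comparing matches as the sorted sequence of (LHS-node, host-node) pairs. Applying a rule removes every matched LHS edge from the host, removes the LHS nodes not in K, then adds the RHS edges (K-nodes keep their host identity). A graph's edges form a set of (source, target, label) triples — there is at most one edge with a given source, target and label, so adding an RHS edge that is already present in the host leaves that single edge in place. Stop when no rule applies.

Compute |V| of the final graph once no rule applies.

[0] host  ⇒  8 nodes, 8 edges  {1-q->0 1-q->1 2-q->2 3-q->1 4-q->1 5-q->1 6-q->1 7-q->1}
[1] R0 @ {0↦3, 1↦1}  ⇒  7 nodes, 7 edges  {1-q->0 1-q->1 2-q->2 4-q->1 5-q->1 6-q->1 7-q->1}
[2] R0 @ {0↦4, 1↦1}  ⇒  6 nodes, 6 edges  {1-q->0 1-q->1 2-q->2 5-q->1 6-q->1 7-q->1}
[3] R0 @ {0↦5, 1↦1}  ⇒  5 nodes, 5 edges  {1-q->0 1-q->1 2-q->2 6-q->1 7-q->1}
[4] R0 @ {0↦6, 1↦1}  ⇒  4 nodes, 4 edges  {1-q->0 1-q->1 2-q->2 7-q->1}
[5] R0 @ {0↦7, 1↦1}  ⇒  3 nodes, 3 edges  {1-q->0 1-q->1 2-q->2}
normal form: no rule applies after step 5
NF nodes: {0:B, 1:B, 2:C}

Answer: 3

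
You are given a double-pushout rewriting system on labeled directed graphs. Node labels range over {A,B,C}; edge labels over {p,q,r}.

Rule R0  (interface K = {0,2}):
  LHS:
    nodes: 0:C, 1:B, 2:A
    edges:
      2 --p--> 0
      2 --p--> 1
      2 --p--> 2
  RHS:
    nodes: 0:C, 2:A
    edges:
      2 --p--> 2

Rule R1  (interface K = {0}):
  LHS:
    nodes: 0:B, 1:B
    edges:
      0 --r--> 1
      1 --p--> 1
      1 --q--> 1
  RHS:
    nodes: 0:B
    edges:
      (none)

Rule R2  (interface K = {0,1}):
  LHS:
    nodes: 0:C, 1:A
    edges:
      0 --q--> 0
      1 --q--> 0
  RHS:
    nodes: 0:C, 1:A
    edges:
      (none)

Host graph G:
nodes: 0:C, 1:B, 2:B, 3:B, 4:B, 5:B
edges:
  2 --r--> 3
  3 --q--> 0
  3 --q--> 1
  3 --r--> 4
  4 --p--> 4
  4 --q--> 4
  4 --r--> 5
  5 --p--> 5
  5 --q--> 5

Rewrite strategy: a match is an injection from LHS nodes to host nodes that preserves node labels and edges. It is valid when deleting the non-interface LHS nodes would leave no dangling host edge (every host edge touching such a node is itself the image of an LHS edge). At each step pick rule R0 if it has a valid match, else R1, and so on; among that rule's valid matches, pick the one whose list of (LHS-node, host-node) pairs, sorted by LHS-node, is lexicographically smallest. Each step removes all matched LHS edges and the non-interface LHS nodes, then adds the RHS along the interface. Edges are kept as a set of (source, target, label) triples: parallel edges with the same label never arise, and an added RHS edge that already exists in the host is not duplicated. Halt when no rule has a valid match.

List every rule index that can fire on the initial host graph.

Answer: [R1]

Rewrite trace:
R0: no valid match — LHS pattern not found
R1: 1 valid match — {0↦4, 1↦5}
R2: no valid match — LHS pattern not found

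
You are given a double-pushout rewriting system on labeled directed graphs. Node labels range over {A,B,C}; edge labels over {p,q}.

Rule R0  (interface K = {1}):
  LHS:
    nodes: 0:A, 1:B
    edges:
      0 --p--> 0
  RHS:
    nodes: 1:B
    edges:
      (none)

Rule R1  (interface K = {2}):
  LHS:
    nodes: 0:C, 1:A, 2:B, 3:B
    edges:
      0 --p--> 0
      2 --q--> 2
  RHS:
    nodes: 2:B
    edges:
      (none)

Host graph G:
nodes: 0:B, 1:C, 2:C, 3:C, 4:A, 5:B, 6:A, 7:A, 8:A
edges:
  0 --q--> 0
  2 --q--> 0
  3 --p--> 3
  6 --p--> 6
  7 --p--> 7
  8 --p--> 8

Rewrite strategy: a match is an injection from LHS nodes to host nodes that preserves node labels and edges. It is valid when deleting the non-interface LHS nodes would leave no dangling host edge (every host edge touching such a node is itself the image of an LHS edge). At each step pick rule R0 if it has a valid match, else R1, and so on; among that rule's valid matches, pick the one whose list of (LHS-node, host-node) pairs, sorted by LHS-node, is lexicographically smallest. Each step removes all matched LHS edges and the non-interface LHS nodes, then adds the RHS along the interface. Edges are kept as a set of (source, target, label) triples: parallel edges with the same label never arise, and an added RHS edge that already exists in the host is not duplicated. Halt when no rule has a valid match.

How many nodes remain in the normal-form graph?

Answer: 3

Steps:
start.  V:9 E:6  edges: 0-q->0 2-q->0 3-p->3 6-p->6 7-p->7 8-p->8
1. fire R0 via {0↦6, 1↦0}  →  V:8 E:5  edges: 0-q->0 2-q->0 3-p->3 7-p->7 8-p->8
2. fire R0 via {0↦7, 1↦0}  →  V:7 E:4  edges: 0-q->0 2-q->0 3-p->3 8-p->8
3. fire R0 via {0↦8, 1↦0}  →  V:6 E:3  edges: 0-q->0 2-q->0 3-p->3
4. fire R1 via {0↦3, 1↦4, 2↦0, 3↦5}  →  V:3 E:1  edges: 2-q->0
normal form: no rule applies after step 4
NF nodes: {0:B, 1:C, 2:C}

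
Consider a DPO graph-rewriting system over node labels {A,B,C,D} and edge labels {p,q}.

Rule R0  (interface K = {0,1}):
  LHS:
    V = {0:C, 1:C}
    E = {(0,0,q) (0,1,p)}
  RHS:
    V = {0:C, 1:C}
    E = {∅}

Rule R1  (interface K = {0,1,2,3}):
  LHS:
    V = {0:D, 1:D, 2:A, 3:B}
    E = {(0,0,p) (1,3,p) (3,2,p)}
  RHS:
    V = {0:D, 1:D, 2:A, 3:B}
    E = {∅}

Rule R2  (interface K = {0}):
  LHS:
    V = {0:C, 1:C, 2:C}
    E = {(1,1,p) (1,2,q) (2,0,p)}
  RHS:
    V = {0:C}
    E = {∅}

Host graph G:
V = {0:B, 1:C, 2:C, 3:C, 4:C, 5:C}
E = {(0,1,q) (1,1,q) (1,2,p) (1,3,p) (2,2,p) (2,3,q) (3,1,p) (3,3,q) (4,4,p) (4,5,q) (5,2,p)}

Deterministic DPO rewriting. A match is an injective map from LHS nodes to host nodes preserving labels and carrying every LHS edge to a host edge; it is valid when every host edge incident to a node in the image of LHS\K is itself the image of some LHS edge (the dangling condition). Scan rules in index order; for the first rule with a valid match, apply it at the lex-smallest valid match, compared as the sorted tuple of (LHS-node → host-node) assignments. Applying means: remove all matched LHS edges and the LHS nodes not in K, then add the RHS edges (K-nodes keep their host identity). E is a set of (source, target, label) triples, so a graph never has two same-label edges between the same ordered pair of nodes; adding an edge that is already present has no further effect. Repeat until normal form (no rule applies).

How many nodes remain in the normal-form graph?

start.  V:6 E:11  edges: 0-q->1 1-q->1 1-p->2 1-p->3 2-p->2 2-q->3 3-p->1 3-q->3 4-p->4 4-q->5 5-p->2
1. fire R0 via {0↦1, 1↦2}  →  V:6 E:9  edges: 0-q->1 1-p->3 2-p->2 2-q->3 3-p->1 3-q->3 4-p->4 4-q->5 5-p->2
2. fire R0 via {0↦3, 1↦1}  →  V:6 E:7  edges: 0-q->1 1-p->3 2-p->2 2-q->3 4-p->4 4-q->5 5-p->2
3. fire R2 via {0↦2, 1↦4, 2↦5}  →  V:4 E:4  edges: 0-q->1 1-p->3 2-p->2 2-q->3
final graph: no rule applies after step 3
NF nodes: {0:B, 1:C, 2:C, 3:C}

Answer: 4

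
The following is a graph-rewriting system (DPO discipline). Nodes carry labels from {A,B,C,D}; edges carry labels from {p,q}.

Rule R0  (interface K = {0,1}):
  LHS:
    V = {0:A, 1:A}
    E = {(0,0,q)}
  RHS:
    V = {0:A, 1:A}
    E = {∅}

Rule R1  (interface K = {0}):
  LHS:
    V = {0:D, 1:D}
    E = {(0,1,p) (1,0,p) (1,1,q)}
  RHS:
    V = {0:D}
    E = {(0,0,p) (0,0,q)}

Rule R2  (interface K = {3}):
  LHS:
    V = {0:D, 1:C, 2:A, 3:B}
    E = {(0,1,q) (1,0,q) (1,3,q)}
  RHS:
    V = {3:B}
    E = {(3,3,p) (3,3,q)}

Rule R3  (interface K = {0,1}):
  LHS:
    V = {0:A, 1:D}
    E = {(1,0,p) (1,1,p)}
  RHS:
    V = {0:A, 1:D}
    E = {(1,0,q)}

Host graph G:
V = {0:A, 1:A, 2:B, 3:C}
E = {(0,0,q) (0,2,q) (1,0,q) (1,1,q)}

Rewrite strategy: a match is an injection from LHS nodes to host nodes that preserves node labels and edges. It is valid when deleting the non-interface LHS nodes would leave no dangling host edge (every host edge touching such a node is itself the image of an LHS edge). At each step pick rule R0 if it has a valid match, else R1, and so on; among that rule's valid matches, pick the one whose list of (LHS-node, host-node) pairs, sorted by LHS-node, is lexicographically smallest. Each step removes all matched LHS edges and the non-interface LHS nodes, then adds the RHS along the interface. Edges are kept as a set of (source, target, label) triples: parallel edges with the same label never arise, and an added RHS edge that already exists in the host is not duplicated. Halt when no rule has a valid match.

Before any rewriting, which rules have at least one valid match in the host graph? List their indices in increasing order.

R0: 2 valid matches — {0↦0, 1↦1}, {0↦1, 1↦0}
R1: no valid match — LHS pattern not found
R2: no valid match — LHS pattern not found
R3: no valid match — LHS pattern not found

Answer: [R0]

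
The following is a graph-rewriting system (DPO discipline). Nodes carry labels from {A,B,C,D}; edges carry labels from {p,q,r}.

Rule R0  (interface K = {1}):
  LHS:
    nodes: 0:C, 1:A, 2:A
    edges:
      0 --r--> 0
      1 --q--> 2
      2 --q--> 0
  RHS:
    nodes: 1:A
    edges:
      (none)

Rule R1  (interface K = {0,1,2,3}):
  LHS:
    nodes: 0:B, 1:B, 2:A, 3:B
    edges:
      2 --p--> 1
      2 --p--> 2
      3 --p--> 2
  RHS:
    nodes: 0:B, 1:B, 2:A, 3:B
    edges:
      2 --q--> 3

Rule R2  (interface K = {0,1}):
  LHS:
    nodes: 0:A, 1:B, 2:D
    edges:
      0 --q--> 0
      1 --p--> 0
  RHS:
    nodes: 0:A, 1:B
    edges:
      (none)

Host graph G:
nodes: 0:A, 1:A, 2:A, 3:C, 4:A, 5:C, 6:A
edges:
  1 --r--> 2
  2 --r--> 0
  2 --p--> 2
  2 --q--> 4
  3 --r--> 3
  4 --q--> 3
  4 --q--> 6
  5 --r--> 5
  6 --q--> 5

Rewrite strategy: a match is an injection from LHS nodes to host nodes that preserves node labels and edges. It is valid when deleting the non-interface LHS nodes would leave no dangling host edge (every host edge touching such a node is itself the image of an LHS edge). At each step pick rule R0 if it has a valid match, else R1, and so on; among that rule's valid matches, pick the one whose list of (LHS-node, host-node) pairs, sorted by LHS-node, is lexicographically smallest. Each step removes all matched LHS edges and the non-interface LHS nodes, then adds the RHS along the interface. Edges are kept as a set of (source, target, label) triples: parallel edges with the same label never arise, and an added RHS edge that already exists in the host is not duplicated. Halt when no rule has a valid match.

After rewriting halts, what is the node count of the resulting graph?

start.  V:7 E:9  edges: 1-r->2 2-r->0 2-p->2 2-q->4 3-r->3 4-q->3 4-q->6 5-r->5 6-q->5
1. fire R0 via {0↦5, 1↦4, 2↦6}  →  V:5 E:6  edges: 1-r->2 2-r->0 2-p->2 2-q->4 3-r->3 4-q->3
2. fire R0 via {0↦3, 1↦2, 2↦4}  →  V:3 E:3  edges: 1-r->2 2-r->0 2-p->2
normal form: no rule applies after step 2
NF nodes: {0:A, 1:A, 2:A}

Answer: 3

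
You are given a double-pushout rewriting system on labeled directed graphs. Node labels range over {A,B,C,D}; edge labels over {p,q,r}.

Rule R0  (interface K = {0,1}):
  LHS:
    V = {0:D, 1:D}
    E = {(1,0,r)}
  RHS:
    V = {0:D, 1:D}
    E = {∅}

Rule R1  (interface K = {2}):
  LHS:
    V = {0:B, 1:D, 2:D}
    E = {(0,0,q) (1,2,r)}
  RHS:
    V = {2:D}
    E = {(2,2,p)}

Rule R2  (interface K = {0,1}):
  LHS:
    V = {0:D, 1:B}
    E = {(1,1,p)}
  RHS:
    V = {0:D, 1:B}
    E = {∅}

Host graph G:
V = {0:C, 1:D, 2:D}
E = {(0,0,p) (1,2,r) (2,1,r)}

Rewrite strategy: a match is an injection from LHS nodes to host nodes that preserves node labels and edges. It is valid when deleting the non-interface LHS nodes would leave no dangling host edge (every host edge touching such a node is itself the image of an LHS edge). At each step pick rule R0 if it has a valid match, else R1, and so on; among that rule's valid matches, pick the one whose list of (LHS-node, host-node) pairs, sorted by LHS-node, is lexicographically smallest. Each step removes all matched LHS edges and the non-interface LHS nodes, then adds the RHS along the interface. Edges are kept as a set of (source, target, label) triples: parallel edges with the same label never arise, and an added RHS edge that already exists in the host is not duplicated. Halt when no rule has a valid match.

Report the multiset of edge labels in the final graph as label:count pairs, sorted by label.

Answer: p:1

Rewrite trace:
start.  V:3 E:3  edges: 0-p->0 1-r->2 2-r->1
1. fire R0 via {0↦1, 1↦2}  →  V:3 E:2  edges: 0-p->0 1-r->2
2. fire R0 via {0↦2, 1↦1}  →  V:3 E:1  edges: 0-p->0
final graph: no rule applies after step 2
NF edges: [(0, 0, 'p')]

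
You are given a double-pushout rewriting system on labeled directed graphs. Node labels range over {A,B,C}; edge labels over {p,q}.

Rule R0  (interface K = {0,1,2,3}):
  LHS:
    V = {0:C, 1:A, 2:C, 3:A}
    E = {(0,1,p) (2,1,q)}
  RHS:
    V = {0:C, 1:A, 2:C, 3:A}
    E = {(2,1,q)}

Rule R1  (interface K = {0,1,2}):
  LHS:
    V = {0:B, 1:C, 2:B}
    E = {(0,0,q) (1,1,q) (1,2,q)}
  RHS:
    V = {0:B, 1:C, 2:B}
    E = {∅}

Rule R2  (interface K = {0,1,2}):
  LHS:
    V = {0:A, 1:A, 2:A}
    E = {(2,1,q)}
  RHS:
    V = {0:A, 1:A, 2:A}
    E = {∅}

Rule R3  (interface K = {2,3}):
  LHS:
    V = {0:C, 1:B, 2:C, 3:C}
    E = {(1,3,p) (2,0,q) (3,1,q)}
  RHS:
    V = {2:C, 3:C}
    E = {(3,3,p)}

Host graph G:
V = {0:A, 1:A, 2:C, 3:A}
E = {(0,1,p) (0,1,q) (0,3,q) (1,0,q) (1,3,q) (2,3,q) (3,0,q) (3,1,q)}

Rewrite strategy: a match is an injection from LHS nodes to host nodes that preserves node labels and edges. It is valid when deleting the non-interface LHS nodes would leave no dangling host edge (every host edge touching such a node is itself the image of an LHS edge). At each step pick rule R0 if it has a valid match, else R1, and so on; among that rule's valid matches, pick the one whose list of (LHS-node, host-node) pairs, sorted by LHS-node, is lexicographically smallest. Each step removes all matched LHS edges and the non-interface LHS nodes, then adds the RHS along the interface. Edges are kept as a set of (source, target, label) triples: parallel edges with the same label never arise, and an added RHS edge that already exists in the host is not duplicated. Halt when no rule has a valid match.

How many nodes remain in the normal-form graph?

Answer: 4

Steps:
[0] host  ⇒  4 nodes, 8 edges  {0-p->1 0-q->1 0-q->3 1-q->0 1-q->3 2-q->3 3-q->0 3-q->1}
[1] R2 @ {0↦0, 1↦1, 2↦3}  ⇒  4 nodes, 7 edges  {0-p->1 0-q->1 0-q->3 1-q->0 1-q->3 2-q->3 3-q->0}
[2] R2 @ {0↦0, 1↦3, 2↦1}  ⇒  4 nodes, 6 edges  {0-p->1 0-q->1 0-q->3 1-q->0 2-q->3 3-q->0}
[3] R2 @ {0↦1, 1↦0, 2↦3}  ⇒  4 nodes, 5 edges  {0-p->1 0-q->1 0-q->3 1-q->0 2-q->3}
[4] R2 @ {0↦1, 1↦3, 2↦0}  ⇒  4 nodes, 4 edges  {0-p->1 0-q->1 1-q->0 2-q->3}
[5] R2 @ {0↦3, 1↦0, 2↦1}  ⇒  4 nodes, 3 edges  {0-p->1 0-q->1 2-q->3}
[6] R2 @ {0↦3, 1↦1, 2↦0}  ⇒  4 nodes, 2 edges  {0-p->1 2-q->3}
normal form: no rule applies after step 6
NF nodes: {0:A, 1:A, 2:C, 3:A}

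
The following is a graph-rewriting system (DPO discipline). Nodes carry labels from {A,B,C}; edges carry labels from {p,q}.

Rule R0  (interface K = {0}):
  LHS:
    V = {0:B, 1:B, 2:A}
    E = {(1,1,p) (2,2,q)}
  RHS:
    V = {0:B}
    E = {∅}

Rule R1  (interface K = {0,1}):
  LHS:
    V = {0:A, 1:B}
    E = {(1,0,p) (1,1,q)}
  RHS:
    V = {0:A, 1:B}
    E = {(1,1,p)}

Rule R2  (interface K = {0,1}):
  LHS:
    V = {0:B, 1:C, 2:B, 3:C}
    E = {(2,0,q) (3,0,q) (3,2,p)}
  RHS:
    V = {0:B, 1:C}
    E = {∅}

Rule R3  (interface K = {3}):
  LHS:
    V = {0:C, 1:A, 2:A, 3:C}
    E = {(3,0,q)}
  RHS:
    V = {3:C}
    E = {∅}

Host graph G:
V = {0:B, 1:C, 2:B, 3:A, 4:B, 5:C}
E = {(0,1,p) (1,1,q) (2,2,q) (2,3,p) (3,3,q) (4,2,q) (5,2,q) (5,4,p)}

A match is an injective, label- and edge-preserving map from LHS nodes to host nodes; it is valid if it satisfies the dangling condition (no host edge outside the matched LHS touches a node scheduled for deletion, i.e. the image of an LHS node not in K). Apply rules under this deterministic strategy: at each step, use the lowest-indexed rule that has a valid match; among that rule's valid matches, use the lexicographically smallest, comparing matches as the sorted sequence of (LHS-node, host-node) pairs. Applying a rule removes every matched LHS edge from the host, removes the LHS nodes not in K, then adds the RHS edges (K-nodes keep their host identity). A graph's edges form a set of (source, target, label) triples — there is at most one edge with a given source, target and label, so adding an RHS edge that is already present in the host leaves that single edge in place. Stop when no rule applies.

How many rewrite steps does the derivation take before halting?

start.  V:6 E:8  edges: 0-p->1 1-q->1 2-q->2 2-p->3 3-q->3 4-q->2 5-q->2 5-p->4
1. fire R1 via {0↦3, 1↦2}  →  V:6 E:7  edges: 0-p->1 1-q->1 2-p->2 3-q->3 4-q->2 5-q->2 5-p->4
2. fire R2 via {0↦2, 1↦1, 2↦4, 3↦5}  →  V:4 E:4  edges: 0-p->1 1-q->1 2-p->2 3-q->3
3. fire R0 via {0↦0, 1↦2, 2↦3}  →  V:2 E:2  edges: 0-p->1 1-q->1
halt: no rule applies after step 3

Answer: 3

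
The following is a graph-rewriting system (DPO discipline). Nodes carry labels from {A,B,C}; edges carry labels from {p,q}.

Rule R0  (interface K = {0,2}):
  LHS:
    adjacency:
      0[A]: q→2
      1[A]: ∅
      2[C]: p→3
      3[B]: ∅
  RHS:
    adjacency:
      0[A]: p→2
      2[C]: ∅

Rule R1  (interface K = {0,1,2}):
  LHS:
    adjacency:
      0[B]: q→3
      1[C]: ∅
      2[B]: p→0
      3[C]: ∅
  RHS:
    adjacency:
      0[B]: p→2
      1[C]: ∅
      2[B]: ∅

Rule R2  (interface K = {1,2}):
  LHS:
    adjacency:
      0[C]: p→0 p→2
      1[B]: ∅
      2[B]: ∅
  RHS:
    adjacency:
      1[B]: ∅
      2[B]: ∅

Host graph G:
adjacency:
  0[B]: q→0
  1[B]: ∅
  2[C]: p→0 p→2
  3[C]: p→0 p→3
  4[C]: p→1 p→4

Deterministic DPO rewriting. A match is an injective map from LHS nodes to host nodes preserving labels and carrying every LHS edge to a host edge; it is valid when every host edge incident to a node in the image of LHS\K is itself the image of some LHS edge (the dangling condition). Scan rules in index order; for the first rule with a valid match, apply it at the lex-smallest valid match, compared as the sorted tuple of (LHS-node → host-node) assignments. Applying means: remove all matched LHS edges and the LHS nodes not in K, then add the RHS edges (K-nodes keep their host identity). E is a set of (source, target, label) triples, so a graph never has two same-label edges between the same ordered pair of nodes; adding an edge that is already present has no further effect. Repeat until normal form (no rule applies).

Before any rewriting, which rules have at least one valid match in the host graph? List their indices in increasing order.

R0: no valid match — LHS pattern not found
R1: no valid match — LHS pattern not found
R2: 3 valid matches — {0↦2, 1↦1, 2↦0}, {0↦3, 1↦1, 2↦0}, {0↦4, 1↦0, 2↦1}

Answer: [R2]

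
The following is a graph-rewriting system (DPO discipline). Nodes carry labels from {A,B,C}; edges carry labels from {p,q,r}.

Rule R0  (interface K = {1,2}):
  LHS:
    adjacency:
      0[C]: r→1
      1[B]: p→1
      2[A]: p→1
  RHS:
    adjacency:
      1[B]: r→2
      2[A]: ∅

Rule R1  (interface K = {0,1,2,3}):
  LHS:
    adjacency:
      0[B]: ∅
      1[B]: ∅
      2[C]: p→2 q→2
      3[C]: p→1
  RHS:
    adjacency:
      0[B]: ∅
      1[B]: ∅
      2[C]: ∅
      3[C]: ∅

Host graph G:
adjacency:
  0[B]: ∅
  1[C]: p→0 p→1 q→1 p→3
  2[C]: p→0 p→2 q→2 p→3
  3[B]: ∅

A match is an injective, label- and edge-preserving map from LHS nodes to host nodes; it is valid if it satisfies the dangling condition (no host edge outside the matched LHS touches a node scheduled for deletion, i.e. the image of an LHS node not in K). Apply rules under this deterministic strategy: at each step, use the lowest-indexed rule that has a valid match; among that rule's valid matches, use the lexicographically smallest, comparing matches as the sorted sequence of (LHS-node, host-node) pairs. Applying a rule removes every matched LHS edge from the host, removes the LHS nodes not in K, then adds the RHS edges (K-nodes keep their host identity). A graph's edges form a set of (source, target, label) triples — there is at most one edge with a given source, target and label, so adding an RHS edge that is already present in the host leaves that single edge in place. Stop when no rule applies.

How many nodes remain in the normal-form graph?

start.  V:4 E:8  edges: 1-p->0 1-p->1 1-q->1 1-p->3 2-p->0 2-p->2 2-q->2 2-p->3
1. fire R1 via {0↦0, 1↦3, 2↦1, 3↦2}  →  V:4 E:5  edges: 1-p->0 1-p->3 2-p->0 2-p->2 2-q->2
2. fire R1 via {0↦0, 1↦3, 2↦2, 3↦1}  →  V:4 E:2  edges: 1-p->0 2-p->0
final graph: no rule applies after step 2
NF nodes: {0:B, 1:C, 2:C, 3:B}

Answer: 4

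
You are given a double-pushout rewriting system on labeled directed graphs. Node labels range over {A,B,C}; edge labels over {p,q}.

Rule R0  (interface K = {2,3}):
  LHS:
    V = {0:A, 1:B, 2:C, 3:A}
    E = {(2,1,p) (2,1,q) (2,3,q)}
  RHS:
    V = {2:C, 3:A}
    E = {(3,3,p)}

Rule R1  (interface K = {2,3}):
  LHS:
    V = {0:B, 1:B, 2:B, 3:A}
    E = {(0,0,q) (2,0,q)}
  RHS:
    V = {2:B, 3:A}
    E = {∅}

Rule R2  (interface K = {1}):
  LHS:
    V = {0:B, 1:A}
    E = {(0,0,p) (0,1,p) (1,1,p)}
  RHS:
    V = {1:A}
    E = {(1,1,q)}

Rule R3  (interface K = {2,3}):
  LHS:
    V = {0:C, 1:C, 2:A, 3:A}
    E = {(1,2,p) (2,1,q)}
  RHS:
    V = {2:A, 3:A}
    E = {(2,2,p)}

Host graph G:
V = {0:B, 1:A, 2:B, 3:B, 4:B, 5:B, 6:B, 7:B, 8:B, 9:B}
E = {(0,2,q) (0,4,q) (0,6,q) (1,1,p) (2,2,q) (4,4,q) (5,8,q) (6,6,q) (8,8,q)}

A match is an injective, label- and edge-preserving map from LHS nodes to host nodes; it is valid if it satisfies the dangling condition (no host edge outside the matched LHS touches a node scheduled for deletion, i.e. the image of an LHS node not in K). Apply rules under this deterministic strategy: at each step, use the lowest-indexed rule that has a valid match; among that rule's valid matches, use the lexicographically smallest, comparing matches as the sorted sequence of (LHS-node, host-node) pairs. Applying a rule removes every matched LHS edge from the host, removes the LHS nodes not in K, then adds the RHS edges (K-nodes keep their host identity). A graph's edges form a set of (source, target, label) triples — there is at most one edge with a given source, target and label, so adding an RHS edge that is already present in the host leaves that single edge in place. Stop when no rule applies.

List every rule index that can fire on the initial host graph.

Answer: [R1]

Derivation:
R0: no valid match — LHS pattern not found
R1: 12 valid matches — {0↦2, 1↦3, 2↦0, 3↦1}, {0↦2, 1↦7, 2↦0, 3↦1}, {0↦2, 1↦9, 2↦0, 3↦1} (+9 more)
R2: no valid match — LHS pattern not found
R3: no valid match — LHS pattern not found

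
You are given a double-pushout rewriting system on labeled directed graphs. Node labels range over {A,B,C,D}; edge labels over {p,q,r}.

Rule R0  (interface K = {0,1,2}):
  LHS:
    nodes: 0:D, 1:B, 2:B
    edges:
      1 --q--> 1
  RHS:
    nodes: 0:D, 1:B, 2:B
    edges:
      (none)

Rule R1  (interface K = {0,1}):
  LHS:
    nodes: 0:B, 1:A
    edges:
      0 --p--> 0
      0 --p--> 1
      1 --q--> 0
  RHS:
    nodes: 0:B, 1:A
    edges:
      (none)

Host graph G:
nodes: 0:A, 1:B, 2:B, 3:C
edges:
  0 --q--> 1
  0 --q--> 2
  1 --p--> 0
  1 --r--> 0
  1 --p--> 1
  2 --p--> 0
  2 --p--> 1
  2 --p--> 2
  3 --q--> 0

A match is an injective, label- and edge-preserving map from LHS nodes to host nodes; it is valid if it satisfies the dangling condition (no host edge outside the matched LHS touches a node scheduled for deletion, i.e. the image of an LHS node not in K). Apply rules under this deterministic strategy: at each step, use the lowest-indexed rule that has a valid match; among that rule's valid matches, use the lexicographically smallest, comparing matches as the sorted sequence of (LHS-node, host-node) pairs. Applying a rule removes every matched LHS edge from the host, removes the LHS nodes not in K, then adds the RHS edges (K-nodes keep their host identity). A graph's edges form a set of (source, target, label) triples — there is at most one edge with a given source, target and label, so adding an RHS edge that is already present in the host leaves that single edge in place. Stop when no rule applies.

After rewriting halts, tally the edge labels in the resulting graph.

Answer: p:1 q:1 r:1

Rewrite trace:
[0] host  ⇒  4 nodes, 9 edges  {0-q->1 0-q->2 1-p->0 1-r->0 1-p->1 2-p->0 2-p->1 2-p->2 3-q->0}
[1] R1 @ {0↦1, 1↦0}  ⇒  4 nodes, 6 edges  {0-q->2 1-r->0 2-p->0 2-p->1 2-p->2 3-q->0}
[2] R1 @ {0↦2, 1↦0}  ⇒  4 nodes, 3 edges  {1-r->0 2-p->1 3-q->0}
final graph: no rule applies after step 2
NF edges: [(1, 0, 'r'), (2, 1, 'p'), (3, 0, 'q')]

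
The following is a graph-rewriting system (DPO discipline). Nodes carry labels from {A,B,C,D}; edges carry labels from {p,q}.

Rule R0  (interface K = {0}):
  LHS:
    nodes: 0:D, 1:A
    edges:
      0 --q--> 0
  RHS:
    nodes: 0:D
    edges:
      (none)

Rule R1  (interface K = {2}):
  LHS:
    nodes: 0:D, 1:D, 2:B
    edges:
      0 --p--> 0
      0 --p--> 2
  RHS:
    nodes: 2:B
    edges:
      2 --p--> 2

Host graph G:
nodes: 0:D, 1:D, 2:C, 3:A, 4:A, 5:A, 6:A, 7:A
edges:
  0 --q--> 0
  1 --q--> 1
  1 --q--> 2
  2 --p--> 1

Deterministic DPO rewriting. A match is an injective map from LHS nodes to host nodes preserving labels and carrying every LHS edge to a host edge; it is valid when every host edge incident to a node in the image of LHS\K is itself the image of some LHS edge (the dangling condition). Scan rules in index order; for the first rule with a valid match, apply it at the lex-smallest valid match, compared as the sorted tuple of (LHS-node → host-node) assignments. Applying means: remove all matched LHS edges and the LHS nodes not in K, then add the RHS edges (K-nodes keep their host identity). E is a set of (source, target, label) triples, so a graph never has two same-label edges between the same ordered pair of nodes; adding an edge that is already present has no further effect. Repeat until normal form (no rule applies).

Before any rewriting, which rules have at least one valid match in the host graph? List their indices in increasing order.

Answer: [R0]

Derivation:
R0: 10 valid matches — {0↦0, 1↦3}, {0↦0, 1↦4}, {0↦0, 1↦5} (+7 more)
R1: no valid match — LHS pattern not found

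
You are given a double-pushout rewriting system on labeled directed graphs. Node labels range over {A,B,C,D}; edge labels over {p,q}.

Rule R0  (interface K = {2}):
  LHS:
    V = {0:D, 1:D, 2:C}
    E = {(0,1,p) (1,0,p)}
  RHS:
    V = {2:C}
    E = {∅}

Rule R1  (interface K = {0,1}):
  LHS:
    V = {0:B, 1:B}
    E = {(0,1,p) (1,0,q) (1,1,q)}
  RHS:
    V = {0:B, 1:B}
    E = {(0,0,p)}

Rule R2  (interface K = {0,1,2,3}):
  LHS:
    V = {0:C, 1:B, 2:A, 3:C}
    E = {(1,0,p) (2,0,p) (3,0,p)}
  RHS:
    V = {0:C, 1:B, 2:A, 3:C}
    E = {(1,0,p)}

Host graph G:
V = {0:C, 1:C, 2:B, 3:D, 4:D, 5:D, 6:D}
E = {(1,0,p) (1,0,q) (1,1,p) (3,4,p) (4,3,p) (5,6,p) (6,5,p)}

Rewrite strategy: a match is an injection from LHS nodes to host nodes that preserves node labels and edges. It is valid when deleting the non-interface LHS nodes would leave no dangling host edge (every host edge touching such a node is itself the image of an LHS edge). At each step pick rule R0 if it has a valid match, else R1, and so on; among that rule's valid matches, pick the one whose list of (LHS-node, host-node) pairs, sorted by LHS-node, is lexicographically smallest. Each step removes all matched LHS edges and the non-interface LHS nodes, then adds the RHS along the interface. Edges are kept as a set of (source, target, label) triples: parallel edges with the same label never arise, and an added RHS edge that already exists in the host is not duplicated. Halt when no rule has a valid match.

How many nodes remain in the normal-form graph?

Answer: 3

Derivation:
initial: |V|=7 |E|=7  E = 1-p->0 1-q->0 1-p->1 3-p->4 4-p->3 5-p->6 6-p->5
step 1: apply R0 at {0↦3, 1↦4, 2↦0}  → |V|=5 |E|=5  E = 1-p->0 1-q->0 1-p->1 5-p->6 6-p->5
step 2: apply R0 at {0↦5, 1↦6, 2↦0}  → |V|=3 |E|=3  E = 1-p->0 1-q->0 1-p->1
final graph: no rule applies after step 2
NF nodes: {0:C, 1:C, 2:B}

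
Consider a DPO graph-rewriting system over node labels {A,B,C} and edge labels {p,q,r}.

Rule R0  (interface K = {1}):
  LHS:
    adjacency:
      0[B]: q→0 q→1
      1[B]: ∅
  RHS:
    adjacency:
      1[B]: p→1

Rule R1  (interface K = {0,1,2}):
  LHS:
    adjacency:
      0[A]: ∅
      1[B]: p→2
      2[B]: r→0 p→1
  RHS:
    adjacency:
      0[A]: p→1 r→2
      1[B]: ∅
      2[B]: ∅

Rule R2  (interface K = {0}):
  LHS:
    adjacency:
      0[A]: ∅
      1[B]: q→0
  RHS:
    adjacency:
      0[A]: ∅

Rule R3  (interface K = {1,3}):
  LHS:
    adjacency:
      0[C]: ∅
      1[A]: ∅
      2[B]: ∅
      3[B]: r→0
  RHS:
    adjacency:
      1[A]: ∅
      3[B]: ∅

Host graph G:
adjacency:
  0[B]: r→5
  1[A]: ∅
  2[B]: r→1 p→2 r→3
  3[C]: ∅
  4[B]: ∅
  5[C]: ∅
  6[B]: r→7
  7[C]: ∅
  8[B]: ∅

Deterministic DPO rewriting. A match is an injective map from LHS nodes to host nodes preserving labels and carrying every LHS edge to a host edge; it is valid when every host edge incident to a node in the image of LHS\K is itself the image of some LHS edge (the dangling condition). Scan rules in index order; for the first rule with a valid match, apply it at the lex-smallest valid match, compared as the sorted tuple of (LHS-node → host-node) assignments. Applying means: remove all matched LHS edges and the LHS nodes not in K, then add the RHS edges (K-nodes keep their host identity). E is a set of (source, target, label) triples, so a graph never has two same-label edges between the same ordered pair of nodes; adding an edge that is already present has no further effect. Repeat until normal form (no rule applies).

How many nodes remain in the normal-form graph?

start.  V:9 E:5  edges: 0-r->5 2-r->1 2-p->2 2-r->3 6-r->7
1. fire R3 via {0↦3, 1↦1, 2↦4, 3↦2}  →  V:7 E:4  edges: 0-r->5 2-r->1 2-p->2 6-r->7
2. fire R3 via {0↦5, 1↦1, 2↦8, 3↦0}  →  V:5 E:3  edges: 2-r->1 2-p->2 6-r->7
3. fire R3 via {0↦7, 1↦1, 2↦0, 3↦6}  →  V:3 E:2  edges: 2-r->1 2-p->2
halt: no rule applies after step 3
NF nodes: {1:A, 2:B, 6:B}

Answer: 3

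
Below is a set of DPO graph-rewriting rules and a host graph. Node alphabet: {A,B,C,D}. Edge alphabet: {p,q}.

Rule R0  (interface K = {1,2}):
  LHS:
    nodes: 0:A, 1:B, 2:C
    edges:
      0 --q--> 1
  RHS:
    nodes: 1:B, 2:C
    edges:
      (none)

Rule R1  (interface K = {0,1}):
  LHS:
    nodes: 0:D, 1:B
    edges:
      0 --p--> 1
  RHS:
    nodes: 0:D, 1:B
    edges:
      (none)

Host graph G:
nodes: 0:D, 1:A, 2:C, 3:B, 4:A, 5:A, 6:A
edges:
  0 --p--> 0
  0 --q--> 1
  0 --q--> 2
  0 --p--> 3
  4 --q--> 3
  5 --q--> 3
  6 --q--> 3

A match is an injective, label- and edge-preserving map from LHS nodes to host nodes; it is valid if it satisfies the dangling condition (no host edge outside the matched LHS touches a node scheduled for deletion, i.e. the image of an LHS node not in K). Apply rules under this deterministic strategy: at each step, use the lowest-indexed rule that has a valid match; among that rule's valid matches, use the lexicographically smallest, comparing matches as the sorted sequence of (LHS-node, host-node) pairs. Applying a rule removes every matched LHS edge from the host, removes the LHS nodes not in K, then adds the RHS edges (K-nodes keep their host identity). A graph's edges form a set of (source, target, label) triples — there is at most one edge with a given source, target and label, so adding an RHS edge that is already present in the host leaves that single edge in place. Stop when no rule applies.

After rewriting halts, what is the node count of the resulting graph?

start.  V:7 E:7  edges: 0-p->0 0-q->1 0-q->2 0-p->3 4-q->3 5-q->3 6-q->3
1. fire R0 via {0↦4, 1↦3, 2↦2}  →  V:6 E:6  edges: 0-p->0 0-q->1 0-q->2 0-p->3 5-q->3 6-q->3
2. fire R0 via {0↦5, 1↦3, 2↦2}  →  V:5 E:5  edges: 0-p->0 0-q->1 0-q->2 0-p->3 6-q->3
3. fire R0 via {0↦6, 1↦3, 2↦2}  →  V:4 E:4  edges: 0-p->0 0-q->1 0-q->2 0-p->3
4. fire R1 via {0↦0, 1↦3}  →  V:4 E:3  edges: 0-p->0 0-q->1 0-q->2
halt: no rule applies after step 4
NF nodes: {0:D, 1:A, 2:C, 3:B}

Answer: 4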